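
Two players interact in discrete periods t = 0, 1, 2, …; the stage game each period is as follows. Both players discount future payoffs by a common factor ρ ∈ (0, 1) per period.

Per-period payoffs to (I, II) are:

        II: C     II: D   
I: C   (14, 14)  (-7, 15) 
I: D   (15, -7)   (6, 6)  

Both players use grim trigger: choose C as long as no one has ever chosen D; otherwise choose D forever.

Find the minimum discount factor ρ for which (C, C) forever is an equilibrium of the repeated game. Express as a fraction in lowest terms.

Under grim trigger the critical discount factor is (T−C)/(T−P) with T = 15, C = 14, P = 6.
ρ* = (15−14)/(15−6) = 1/9.

1/9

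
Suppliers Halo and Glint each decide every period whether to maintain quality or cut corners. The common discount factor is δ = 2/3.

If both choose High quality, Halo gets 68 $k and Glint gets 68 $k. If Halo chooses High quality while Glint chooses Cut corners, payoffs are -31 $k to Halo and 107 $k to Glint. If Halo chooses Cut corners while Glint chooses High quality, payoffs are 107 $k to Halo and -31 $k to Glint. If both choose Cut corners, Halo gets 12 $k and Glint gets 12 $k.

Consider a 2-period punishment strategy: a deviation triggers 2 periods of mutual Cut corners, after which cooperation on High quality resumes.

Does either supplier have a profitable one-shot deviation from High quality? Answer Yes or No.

No

Comparing payoff streams over the 3 periods until play realigns: cooperate → 68(1+δ+…+δ^2); deviate → 107 + 12(δ+…+δ^2).
Cooperation is sustained iff (68−12)(δ+…+δ^2) ≥ 107−68.
δ+…+δ^2 = 2/3·(1−(2/3)^2)/(1−2/3) = 1.1111, and (107−68)/(68−12) = 0.6964.
1.1111 ≥ 0.6964, so cooperation is sustainable.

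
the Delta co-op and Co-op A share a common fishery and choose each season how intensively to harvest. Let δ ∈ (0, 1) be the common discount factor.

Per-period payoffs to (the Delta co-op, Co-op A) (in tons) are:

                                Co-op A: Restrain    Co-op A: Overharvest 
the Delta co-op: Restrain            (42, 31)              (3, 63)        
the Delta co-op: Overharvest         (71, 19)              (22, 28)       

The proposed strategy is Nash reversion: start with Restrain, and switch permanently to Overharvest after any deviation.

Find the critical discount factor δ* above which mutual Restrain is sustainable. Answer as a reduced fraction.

32/35

the Delta co-op: cooperation gives 42 each period; deviation gives 71 once then 22 forever.
  42/(1−δ) ≥ 71 + 22δ/(1−δ) ⇒ δ ≥ 29/49.
Co-op A: cooperation gives 31 each period; deviation gives 63 once then 28 forever.
  δ ≥ 32/35.
Both must hold, so the binding constraint is Co-op A's: δ ≥ 32/35.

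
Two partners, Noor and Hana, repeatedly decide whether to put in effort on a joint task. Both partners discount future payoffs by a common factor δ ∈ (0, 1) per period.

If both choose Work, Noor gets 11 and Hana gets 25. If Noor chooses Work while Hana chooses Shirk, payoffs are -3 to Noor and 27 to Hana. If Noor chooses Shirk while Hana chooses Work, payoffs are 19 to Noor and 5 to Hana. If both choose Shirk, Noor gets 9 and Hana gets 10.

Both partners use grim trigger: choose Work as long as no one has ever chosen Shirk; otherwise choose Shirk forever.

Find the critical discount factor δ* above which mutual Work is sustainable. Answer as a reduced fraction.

4/5

Noor: cooperation gives 11 each period; deviation gives 19 once then 9 forever.
  11/(1−δ) ≥ 19 + 9δ/(1−δ) ⇒ δ ≥ 8/10 = 4/5.
Hana: cooperation gives 25 each period; deviation gives 27 once then 10 forever.
  δ ≥ 2/17.
Both must hold, so the binding constraint is Noor's: δ ≥ 4/5.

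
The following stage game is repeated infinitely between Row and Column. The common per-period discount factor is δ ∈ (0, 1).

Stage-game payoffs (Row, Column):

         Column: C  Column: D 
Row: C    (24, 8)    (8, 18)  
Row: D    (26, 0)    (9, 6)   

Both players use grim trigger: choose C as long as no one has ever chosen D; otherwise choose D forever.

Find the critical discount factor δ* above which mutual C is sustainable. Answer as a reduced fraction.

5/6

Row: cooperation gives 24 each period; deviation gives 26 once then 9 forever.
  24/(1−δ) ≥ 26 + 9δ/(1−δ) ⇒ δ ≥ 2/17.
Column: cooperation gives 8 each period; deviation gives 18 once then 6 forever.
  δ ≥ 10/12 = 5/6.
Both must hold, so the binding constraint is Column's: δ ≥ 5/6.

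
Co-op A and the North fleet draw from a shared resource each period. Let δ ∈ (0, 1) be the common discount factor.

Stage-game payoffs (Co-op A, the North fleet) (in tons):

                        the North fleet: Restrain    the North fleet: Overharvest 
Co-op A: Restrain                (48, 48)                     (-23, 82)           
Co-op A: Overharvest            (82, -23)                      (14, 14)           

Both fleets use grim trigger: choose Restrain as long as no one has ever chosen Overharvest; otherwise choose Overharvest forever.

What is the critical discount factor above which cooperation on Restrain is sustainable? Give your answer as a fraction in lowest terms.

1/2

Cooperation forever yields 48 each period: 48/(1−δ).
Deviating yields 82 once, then 14 forever: 82 + 14δ/(1−δ).
No profitable deviation requires 48/(1−δ) ≥ 82 + 14δ/(1−δ).
Multiplying by (1−δ): 48 ≥ 82(1−δ) + 14δ = 82 − 68δ.
So 68δ ≥ 34, i.e. δ ≥ 34/68 = 1/2.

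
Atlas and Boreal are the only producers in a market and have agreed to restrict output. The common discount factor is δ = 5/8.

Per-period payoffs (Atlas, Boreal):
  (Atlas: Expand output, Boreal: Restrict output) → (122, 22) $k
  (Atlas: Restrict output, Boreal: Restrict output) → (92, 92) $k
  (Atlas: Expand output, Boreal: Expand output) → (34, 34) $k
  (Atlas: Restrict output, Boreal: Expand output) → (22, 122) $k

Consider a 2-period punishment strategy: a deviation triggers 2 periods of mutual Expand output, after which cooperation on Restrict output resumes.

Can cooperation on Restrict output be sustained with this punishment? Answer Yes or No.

A one-shot deviation gives 122 now, then 34 for 2 periods, then back to 92.
Gain from deviating: (122−92) today; loss: (92−34) in each of the next 2 periods.
No-deviation condition: (92−34)(δ+…+δ^2) ≥ 122−92, i.e. δ+…+δ^2 ≥ 15/29.
At δ = 5/8: δ+…+δ^2 = 1.0156 ≥ 0.5172.
So cooperation is sustainable.

Yes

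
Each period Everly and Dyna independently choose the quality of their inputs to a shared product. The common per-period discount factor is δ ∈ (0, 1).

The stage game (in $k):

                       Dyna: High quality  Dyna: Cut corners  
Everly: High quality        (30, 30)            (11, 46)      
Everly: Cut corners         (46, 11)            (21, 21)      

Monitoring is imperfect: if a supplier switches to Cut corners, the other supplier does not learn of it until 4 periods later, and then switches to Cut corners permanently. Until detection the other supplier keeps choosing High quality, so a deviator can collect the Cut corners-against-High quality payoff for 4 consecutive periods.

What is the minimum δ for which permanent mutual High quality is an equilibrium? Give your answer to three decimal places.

The best deviation is to choose Cut corners for all 4 undetected periods, earning 46 each, then 21 forever once detected.
Deviation value: 46(1−δ^4)/(1−δ) + 21δ^4/(1−δ); cooperation value: 30/(1−δ).
IC: 30 ≥ 46(1−δ^4) + 21δ^4 = 46 − 25δ^4.
So δ^4 ≥ 16/25, giving δ ≥ (16/25)^(1/4) ≈ 0.894.

0.894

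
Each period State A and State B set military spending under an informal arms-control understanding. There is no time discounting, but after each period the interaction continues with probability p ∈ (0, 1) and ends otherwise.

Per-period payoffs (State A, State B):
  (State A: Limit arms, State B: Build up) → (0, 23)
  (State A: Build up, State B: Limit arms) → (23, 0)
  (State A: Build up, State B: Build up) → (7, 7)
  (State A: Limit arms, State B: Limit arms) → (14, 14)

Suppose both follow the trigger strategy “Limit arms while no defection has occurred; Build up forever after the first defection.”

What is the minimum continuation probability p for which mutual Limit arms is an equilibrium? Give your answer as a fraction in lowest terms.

With no time discounting, the continuation probability p plays the role of the discount factor.
Grim-trigger IC: 14/(1−p) ≥ 23 + 7p/(1−p) ⇒ p ≥ (23−14)/(23−7) = 9/16.

9/16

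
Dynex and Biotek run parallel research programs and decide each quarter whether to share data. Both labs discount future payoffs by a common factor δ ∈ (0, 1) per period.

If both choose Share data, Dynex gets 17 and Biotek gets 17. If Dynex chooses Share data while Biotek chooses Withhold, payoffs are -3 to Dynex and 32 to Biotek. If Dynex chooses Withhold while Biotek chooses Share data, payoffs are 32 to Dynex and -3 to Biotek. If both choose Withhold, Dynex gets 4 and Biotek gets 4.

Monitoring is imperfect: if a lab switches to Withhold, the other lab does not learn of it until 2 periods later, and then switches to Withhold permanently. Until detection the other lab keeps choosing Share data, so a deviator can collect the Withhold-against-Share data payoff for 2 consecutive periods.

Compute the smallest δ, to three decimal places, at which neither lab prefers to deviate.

A deviator earns 32 for 2 periods, then 4 forever; cooperating earns 17 forever. Multiplying the IC by (1−δ):
17 ≥ 32(1−δ^2) + 4δ^2, so 28·δ^2 ≥ 15 and δ^2 ≥ 15/28.
δ ≥ (15/28)^(1/2) ≈ 0.732.

0.732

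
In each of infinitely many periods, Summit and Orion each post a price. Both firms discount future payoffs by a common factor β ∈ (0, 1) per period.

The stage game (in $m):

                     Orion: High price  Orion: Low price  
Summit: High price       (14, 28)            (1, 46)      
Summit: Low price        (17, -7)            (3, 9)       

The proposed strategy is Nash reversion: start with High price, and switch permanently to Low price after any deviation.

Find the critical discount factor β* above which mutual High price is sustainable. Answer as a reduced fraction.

For Summit: deviation gain 17−14 = 3, per-period punishment loss 14−3 = 11. IC gives β ≥ 3/14.
For Orion: gain 18, loss 19 per period, so β ≥ 18/37.
The tighter constraint is Orion's, so cooperation needs β ≥ 18/37.

18/37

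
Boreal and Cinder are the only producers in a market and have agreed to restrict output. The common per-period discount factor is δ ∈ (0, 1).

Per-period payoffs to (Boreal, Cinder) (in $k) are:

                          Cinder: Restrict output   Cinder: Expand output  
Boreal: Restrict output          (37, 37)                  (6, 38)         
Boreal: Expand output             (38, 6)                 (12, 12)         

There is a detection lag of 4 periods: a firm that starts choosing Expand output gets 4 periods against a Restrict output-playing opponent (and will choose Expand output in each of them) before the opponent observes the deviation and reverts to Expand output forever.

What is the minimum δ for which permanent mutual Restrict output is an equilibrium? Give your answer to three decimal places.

0.443

Deviating for the 4 undetected periods gains 38−37 = 1 per period over cooperation, then loses 37−12 = 25 per period forever once punishment starts.
Gain: 1(1 + δ + … + δ^3); loss: 25·δ^4/(1−δ).
No profitable deviation ⇔ 1(1−δ^4) ≤ 25·δ^4, i.e. δ^4 ≥ 1/(1+25) = 1/26.
Hence δ ≥ (1/26)^(1/4) ≈ 0.443.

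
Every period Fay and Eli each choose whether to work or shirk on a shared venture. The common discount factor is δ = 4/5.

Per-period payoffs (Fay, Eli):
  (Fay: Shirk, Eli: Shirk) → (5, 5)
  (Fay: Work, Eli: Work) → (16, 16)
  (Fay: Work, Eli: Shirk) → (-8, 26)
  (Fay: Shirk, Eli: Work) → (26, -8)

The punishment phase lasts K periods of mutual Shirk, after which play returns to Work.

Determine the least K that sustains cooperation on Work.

2

Need Σ_{k=1}^{K} δ^k ≥ (26−16)/(16−5) = 0.9091 at δ = 4/5.
At K = 1 the sum is 0.8000 < 0.9091; at K = 2 it is 1.4400 ≥ 0.9091.
So the minimum punishment length is K = 2.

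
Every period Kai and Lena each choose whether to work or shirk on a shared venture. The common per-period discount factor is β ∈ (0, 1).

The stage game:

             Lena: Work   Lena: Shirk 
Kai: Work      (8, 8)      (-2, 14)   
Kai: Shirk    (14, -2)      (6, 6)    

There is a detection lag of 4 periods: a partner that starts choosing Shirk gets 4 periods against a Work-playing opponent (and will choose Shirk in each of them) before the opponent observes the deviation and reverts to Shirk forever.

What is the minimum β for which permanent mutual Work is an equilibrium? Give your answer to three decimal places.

A deviator earns 14 for 4 periods, then 6 forever; cooperating earns 8 forever. Multiplying the IC by (1−β):
8 ≥ 14(1−β^4) + 6β^4, so 8·β^4 ≥ 6 and β^4 ≥ 3/4.
β ≥ (3/4)^(1/4) ≈ 0.931.

0.931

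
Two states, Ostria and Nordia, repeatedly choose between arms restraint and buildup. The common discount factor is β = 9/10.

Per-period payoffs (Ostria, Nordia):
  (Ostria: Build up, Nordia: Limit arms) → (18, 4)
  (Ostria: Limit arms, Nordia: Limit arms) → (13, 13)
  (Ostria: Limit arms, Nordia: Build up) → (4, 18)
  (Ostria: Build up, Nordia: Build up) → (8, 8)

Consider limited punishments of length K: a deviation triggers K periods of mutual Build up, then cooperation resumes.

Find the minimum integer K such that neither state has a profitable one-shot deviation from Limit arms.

2

Need Σ_{k=1}^{K} β^k ≥ (18−13)/(13−8) = 1.0000 at β = 9/10.
At K = 1 the sum is 0.9000 < 1.0000; at K = 2 it is 1.7100 ≥ 1.0000.
So the minimum punishment length is K = 2.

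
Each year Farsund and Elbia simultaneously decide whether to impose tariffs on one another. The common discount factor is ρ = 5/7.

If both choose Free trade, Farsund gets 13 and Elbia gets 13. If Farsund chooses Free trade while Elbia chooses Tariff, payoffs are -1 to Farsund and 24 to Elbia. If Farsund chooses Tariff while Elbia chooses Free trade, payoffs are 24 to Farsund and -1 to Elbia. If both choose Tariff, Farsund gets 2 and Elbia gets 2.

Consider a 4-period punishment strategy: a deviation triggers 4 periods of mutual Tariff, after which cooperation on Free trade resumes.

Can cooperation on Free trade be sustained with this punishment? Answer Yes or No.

Yes

IC: ρ+…+ρ^4 ≥ (24−13)/(13−2) = 1.
At ρ = 5/7: partial sum = 1.8492 ≥ 1.0000. Cooperation sustainable.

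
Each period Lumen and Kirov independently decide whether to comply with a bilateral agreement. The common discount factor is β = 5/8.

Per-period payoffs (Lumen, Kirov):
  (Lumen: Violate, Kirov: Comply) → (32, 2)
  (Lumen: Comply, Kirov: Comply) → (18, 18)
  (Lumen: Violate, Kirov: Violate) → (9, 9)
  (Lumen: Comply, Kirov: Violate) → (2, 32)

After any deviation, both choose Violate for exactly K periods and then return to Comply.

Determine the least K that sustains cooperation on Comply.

Need Σ_{k=1}^{K} β^k ≥ (32−18)/(18−9) = 1.5556 at β = 5/8.
At K = 5 the sum is 1.5077 < 1.5556; at K = 6 it is 1.5673 ≥ 1.5556.
So the minimum punishment length is K = 6.

6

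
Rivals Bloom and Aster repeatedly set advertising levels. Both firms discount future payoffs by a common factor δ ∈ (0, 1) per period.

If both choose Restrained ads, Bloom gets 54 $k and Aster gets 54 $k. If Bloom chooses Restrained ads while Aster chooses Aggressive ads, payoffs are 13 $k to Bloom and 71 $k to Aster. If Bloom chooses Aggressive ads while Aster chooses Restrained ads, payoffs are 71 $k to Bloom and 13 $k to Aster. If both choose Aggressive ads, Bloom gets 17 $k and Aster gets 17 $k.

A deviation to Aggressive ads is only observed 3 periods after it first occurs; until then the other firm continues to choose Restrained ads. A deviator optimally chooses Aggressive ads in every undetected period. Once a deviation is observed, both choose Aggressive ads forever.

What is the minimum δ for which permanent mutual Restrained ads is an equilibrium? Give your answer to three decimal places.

The best deviation is to choose Aggressive ads for all 3 undetected periods, earning 71 each, then 17 forever once detected.
Deviation value: 71(1−δ^3)/(1−δ) + 17δ^3/(1−δ); cooperation value: 54/(1−δ).
IC: 54 ≥ 71(1−δ^3) + 17δ^3 = 71 − 54δ^3.
So δ^3 ≥ 17/54, giving δ ≥ (17/54)^(1/3) ≈ 0.680.

0.680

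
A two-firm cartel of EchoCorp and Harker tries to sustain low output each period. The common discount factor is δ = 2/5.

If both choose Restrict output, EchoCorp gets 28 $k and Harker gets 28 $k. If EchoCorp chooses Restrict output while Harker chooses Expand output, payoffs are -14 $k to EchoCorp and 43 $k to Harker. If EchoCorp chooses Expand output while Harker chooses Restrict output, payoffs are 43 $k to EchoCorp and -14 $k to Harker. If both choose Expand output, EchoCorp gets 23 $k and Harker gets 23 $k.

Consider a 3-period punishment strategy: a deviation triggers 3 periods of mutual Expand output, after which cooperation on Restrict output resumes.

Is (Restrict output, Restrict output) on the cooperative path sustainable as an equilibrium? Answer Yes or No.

IC: δ+…+δ^3 ≥ (43−28)/(28−23) = 3.
At δ = 2/5: partial sum = 0.6240 < 3.0000. Cooperation not sustainable.

No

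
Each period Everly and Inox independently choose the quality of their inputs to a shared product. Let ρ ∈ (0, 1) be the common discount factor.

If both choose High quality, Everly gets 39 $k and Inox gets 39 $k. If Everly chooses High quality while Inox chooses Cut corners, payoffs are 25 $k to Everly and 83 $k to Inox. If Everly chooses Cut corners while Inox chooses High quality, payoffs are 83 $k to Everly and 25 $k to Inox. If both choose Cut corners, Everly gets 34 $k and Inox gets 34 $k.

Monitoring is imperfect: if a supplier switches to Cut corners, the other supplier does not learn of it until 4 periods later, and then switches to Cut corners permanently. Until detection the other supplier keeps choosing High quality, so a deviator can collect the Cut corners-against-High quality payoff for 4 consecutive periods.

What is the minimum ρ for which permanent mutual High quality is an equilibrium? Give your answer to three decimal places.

0.973

Deviating for the 4 undetected periods gains 83−39 = 44 per period over cooperation, then loses 39−34 = 5 per period forever once punishment starts.
Gain: 44(1 + ρ + … + ρ^3); loss: 5·ρ^4/(1−ρ).
No profitable deviation ⇔ 44(1−ρ^4) ≤ 5·ρ^4, i.e. ρ^4 ≥ 44/(44+5) = 44/49.
Hence ρ ≥ (44/49)^(1/4) ≈ 0.973.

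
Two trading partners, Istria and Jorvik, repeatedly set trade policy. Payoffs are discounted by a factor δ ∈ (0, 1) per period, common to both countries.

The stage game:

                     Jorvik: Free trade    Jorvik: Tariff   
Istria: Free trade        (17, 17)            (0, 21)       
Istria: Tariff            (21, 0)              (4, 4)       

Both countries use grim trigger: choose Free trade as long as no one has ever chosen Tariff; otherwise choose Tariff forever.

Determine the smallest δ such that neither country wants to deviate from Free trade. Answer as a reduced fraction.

Under grim trigger the critical discount factor is (T−C)/(T−P) with T = 21, C = 17, P = 4.
δ* = (21−17)/(21−4) = 4/17.

4/17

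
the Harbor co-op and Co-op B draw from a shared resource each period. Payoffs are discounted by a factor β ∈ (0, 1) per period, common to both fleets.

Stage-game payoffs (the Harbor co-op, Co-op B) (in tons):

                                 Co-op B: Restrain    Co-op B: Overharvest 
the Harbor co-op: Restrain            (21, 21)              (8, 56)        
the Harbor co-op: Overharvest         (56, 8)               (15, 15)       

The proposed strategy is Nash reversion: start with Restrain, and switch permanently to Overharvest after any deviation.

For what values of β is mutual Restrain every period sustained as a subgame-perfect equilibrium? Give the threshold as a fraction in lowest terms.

35/41

One-period gain from deviating is 56 − 21 = 35. The loss is 21 − 15 = 6 in every subsequent period, with present value 6·β/(1−β).
Deviation is unprofitable when 6·β/(1−β) ≥ 35, i.e. β/(1−β) ≥ 35/6.
Equivalently β ≥ 35/(35+6) = 35/41.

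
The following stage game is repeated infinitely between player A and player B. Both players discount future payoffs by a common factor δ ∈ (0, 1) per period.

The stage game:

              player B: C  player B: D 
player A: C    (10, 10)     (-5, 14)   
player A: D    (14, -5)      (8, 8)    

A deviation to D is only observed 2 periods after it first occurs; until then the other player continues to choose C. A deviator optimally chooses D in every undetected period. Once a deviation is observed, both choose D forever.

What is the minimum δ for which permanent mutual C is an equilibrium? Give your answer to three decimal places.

The best deviation is to choose D for all 2 undetected periods, earning 14 each, then 8 forever once detected.
Deviation value: 14(1−δ^2)/(1−δ) + 8δ^2/(1−δ); cooperation value: 10/(1−δ).
IC: 10 ≥ 14(1−δ^2) + 8δ^2 = 14 − 6δ^2.
So δ^2 ≥ 4/6 = 2/3, giving δ ≥ (2/3)^(1/2) ≈ 0.816.

0.816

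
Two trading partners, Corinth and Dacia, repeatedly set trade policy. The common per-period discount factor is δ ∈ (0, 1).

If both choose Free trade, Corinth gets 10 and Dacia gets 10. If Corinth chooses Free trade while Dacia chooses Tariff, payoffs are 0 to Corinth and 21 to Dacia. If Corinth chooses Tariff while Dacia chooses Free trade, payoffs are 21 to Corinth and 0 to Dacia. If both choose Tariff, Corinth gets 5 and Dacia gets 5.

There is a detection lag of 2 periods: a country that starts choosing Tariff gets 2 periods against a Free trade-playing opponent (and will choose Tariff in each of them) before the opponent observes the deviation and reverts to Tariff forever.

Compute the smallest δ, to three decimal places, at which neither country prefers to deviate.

The best deviation is to choose Tariff for all 2 undetected periods, earning 21 each, then 5 forever once detected.
Deviation value: 21(1−δ^2)/(1−δ) + 5δ^2/(1−δ); cooperation value: 10/(1−δ).
IC: 10 ≥ 21(1−δ^2) + 5δ^2 = 21 − 16δ^2.
So δ^2 ≥ 11/16, giving δ ≥ (11/16)^(1/2) ≈ 0.829.

0.829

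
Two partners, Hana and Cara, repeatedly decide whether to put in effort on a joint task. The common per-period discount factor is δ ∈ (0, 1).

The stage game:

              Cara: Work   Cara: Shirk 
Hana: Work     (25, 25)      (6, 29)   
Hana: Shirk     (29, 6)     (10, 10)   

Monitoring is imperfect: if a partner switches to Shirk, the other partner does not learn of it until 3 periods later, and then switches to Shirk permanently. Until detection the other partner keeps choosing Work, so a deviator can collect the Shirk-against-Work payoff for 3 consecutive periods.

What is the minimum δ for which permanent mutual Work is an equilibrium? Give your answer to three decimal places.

0.595

A deviator earns 29 for 3 periods, then 10 forever; cooperating earns 25 forever. Multiplying the IC by (1−δ):
25 ≥ 29(1−δ^3) + 10δ^3, so 19·δ^3 ≥ 4 and δ^3 ≥ 4/19.
δ ≥ (4/19)^(1/3) ≈ 0.595.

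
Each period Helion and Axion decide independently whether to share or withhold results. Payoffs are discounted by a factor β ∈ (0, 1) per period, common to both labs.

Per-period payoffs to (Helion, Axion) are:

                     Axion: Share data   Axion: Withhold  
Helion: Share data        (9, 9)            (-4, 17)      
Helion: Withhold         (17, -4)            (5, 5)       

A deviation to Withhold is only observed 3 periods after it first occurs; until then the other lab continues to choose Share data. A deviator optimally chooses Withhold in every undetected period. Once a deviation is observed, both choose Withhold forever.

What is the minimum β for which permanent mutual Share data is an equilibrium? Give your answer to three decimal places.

The best deviation is to choose Withhold for all 3 undetected periods, earning 17 each, then 5 forever once detected.
Deviation value: 17(1−β^3)/(1−β) + 5β^3/(1−β); cooperation value: 9/(1−β).
IC: 9 ≥ 17(1−β^3) + 5β^3 = 17 − 12β^3.
So β^3 ≥ 8/12 = 2/3, giving β ≥ (2/3)^(1/3) ≈ 0.874.

0.874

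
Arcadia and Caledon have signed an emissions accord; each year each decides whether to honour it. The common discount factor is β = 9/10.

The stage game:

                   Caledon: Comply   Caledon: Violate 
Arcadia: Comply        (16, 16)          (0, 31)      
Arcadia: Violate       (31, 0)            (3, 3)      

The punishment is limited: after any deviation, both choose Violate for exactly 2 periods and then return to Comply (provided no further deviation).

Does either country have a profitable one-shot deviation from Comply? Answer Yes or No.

No

IC: β+…+β^2 ≥ (31−16)/(16−3) = 15/13.
At β = 9/10: partial sum = 1.7100 ≥ 1.1538. Cooperation sustainable.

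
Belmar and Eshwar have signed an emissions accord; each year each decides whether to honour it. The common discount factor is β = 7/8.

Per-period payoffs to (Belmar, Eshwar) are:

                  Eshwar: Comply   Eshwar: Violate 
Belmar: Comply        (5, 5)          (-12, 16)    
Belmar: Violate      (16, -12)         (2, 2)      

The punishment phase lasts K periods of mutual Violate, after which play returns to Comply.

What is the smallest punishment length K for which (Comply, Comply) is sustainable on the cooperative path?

Need Σ_{k=1}^{K} β^k ≥ (16−5)/(5−2) = 3.6667 at β = 7/8.
At K = 5 the sum is 3.4096 < 3.6667; at K = 6 it is 3.8584 ≥ 3.6667.
So the minimum punishment length is K = 6.

6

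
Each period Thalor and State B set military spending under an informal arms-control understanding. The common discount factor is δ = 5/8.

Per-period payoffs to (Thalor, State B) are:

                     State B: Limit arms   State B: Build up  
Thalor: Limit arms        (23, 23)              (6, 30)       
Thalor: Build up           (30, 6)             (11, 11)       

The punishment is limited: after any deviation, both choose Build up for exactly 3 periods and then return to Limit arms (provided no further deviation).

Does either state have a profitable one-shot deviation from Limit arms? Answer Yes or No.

A one-shot deviation gives 30 now, then 11 for 3 periods, then back to 23.
Gain from deviating: (30−23) today; loss: (23−11) in each of the next 3 periods.
No-deviation condition: (23−11)(δ+…+δ^3) ≥ 30−23, i.e. δ+…+δ^3 ≥ 7/12.
At δ = 5/8: δ+…+δ^3 = 1.2598 ≥ 0.5833.
So cooperation is sustainable.

No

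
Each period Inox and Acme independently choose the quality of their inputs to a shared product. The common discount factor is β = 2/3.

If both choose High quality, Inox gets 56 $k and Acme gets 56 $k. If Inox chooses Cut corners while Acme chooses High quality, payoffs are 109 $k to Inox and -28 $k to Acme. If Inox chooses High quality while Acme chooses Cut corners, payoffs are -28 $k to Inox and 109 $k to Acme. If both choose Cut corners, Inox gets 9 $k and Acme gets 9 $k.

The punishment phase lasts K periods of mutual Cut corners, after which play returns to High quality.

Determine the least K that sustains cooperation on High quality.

3

Need Σ_{k=1}^{K} β^k ≥ (109−56)/(56−9) = 1.1277 at β = 2/3.
At K = 2 the sum is 1.1111 < 1.1277; at K = 3 it is 1.4074 ≥ 1.1277.
So the minimum punishment length is K = 3.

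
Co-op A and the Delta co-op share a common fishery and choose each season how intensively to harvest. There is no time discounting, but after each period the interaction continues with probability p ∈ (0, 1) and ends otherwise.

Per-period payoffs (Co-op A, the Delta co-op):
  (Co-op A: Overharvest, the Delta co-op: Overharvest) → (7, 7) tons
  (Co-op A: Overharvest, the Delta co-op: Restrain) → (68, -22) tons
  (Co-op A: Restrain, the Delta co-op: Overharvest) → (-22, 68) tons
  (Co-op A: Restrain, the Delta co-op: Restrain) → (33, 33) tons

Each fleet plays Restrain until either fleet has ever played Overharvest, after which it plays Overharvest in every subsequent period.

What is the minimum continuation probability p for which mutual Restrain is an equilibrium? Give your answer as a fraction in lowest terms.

35/61

Expected cooperation value is 33 + p·33 + p²·33 + … = 33/(1−p); deviation gives 68 + p·7/(1−p).
33 ≥ 68(1−p) + 7p ⇒ 61p ≥ 35 ⇒ p ≥ 35/61.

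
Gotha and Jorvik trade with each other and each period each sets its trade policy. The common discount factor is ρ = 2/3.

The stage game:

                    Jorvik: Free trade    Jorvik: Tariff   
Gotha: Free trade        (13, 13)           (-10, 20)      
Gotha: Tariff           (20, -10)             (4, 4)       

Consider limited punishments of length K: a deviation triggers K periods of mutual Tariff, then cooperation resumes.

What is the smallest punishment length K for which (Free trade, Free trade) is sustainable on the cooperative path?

2

IC: ρ(1−ρ^K)/(1−ρ) ≥ (20−13)/(13−4) = 7/9.
With ρ = 2/3: need 1 − ρ^K ≥ 7/9·(1−2/3)/(2/3), i.e. ρ^K ≤ 0.6111.
Since (2/3)^1 = 0.6667 and (2/3)^2 = 0.4444, the smallest such K is 2.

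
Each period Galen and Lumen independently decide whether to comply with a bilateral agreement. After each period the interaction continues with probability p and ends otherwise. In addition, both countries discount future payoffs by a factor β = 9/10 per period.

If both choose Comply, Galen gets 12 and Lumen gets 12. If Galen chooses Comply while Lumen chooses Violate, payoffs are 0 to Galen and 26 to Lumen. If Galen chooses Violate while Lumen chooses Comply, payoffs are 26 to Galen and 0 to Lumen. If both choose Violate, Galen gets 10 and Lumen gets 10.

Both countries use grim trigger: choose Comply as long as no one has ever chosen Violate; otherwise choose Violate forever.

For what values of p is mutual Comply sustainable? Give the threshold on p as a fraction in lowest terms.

Expected continuation weight on next period's payoff is β·p = 9/10·p, which plays the role of the discount factor.
Cooperation requires 9/10·p ≥ (26−12)/(26−10) = 7/8, hence p ≥ 35/36.

35/36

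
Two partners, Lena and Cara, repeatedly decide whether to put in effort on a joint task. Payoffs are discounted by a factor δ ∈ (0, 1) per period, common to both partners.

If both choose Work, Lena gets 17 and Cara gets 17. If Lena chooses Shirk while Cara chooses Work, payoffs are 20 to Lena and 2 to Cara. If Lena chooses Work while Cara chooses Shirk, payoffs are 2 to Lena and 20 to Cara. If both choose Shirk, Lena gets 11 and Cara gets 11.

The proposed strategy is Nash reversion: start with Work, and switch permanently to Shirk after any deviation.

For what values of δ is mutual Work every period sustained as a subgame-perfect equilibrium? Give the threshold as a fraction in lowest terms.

1/3

One-period gain from deviating is 20 − 17 = 3. The loss is 17 − 11 = 6 in every subsequent period, with present value 6·δ/(1−δ).
Deviation is unprofitable when 6·δ/(1−δ) ≥ 3, i.e. δ/(1−δ) ≥ 1/2.
Equivalently δ ≥ 3/(3+6) = 1/3.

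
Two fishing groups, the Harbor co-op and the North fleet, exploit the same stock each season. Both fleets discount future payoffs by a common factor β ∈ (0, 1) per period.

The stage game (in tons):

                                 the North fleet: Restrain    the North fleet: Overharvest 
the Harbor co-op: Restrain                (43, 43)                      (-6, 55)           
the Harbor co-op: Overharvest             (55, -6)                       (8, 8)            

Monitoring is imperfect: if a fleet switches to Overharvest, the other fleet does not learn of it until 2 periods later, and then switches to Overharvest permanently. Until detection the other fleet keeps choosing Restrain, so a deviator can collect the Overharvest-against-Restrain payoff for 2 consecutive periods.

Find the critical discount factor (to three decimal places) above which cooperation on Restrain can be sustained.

A deviator earns 55 for 2 periods, then 8 forever; cooperating earns 43 forever. Multiplying the IC by (1−β):
43 ≥ 55(1−β^2) + 8β^2, so 47·β^2 ≥ 12 and β^2 ≥ 12/47.
β ≥ (12/47)^(1/2) ≈ 0.505.

0.505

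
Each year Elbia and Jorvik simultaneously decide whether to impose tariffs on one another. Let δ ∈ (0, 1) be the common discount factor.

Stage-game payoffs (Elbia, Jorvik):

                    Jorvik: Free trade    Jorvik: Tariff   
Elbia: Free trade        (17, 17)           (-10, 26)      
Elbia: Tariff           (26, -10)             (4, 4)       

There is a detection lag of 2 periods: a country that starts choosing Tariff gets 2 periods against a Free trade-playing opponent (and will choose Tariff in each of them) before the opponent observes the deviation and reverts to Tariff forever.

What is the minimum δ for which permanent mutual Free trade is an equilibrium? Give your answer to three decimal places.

The best deviation is to choose Tariff for all 2 undetected periods, earning 26 each, then 4 forever once detected.
Deviation value: 26(1−δ^2)/(1−δ) + 4δ^2/(1−δ); cooperation value: 17/(1−δ).
IC: 17 ≥ 26(1−δ^2) + 4δ^2 = 26 − 22δ^2.
So δ^2 ≥ 9/22, giving δ ≥ (9/22)^(1/2) ≈ 0.640.

0.640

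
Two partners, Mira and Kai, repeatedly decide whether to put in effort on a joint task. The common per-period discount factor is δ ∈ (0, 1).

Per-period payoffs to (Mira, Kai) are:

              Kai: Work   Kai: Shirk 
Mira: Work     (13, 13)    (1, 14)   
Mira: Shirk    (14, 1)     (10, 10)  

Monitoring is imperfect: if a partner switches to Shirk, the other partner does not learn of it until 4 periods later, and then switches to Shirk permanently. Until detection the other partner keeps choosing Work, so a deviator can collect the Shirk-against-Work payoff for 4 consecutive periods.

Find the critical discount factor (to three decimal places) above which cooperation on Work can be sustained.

0.707

A deviator earns 14 for 4 periods, then 10 forever; cooperating earns 13 forever. Multiplying the IC by (1−δ):
13 ≥ 14(1−δ^4) + 10δ^4, so 4·δ^4 ≥ 1 and δ^4 ≥ 1/4.
δ ≥ (1/4)^(1/4) ≈ 0.707.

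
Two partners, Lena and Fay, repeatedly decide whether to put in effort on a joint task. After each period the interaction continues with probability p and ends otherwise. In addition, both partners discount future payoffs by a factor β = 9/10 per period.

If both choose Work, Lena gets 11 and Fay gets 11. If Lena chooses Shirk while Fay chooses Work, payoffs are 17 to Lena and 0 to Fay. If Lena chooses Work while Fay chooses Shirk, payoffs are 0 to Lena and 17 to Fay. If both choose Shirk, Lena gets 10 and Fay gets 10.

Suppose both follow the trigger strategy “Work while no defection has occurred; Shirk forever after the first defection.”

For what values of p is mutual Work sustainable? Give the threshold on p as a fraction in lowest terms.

With continuation probability p and discount β, the effective per-period discount factor is βp.
Grim-trigger IC: βp ≥ (17−11)/(17−10) = 6/7.
So p ≥ (6/7)/(9/10) = 20/21.

20/21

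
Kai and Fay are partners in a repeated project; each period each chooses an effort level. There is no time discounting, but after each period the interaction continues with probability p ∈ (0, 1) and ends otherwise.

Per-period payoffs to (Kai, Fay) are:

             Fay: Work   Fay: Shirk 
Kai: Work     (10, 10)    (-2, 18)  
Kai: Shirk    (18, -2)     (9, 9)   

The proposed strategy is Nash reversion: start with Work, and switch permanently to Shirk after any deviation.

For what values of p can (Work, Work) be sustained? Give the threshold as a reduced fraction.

8/9

Expected cooperation value is 10 + p·10 + p²·10 + … = 10/(1−p); deviation gives 18 + p·9/(1−p).
10 ≥ 18(1−p) + 9p ⇒ 9p ≥ 8 ⇒ p ≥ 8/9.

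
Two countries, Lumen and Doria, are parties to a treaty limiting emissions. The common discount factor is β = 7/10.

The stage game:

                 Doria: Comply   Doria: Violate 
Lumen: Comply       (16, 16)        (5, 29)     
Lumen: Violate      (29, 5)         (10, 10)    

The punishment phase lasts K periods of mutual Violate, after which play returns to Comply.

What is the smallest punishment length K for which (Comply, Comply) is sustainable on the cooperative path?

No profitable deviation requires (16−10)(β+…+β^K) ≥ 29−16, i.e. β+…+β^K ≥ 13/6 ≈ 2.1667.
With β = 7/10, the partial sums are K=1: 0.7000, K=2: 1.1900, …, K=6: 2.0588, K=7: 2.1412, K=8: 2.1988.
K = 8 is the first length at which the sum reaches 2.1667.

8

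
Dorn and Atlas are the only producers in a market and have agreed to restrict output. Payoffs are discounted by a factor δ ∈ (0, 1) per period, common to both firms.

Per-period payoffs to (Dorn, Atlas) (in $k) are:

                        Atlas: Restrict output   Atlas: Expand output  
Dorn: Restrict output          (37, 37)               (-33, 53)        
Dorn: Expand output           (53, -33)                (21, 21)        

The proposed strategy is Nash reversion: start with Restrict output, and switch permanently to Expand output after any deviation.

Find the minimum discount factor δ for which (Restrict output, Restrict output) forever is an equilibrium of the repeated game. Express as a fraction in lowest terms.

1/2

Cooperation forever yields 37 each period: 37/(1−δ).
Deviating yields 53 once, then 21 forever: 53 + 21δ/(1−δ).
No profitable deviation requires 37/(1−δ) ≥ 53 + 21δ/(1−δ).
Multiplying by (1−δ): 37 ≥ 53(1−δ) + 21δ = 53 − 32δ.
So 32δ ≥ 16, i.e. δ ≥ 16/32 = 1/2.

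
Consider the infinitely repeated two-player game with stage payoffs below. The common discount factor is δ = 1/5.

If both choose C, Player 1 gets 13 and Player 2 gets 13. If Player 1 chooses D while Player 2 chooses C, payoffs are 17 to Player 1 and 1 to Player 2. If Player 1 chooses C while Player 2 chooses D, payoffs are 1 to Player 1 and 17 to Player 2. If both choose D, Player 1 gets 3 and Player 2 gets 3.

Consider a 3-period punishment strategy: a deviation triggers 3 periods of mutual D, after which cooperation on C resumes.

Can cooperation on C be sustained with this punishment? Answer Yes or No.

No

Comparing payoff streams over the 4 periods until play realigns: cooperate → 13(1+δ+…+δ^3); deviate → 17 + 3(δ+…+δ^3).
Cooperation is sustained iff (13−3)(δ+…+δ^3) ≥ 17−13.
δ+…+δ^3 = 1/5·(1−(1/5)^3)/(1−1/5) = 0.2480, and (17−13)/(13−3) = 0.4000.
0.2480 < 0.4000, so cooperation is not sustainable.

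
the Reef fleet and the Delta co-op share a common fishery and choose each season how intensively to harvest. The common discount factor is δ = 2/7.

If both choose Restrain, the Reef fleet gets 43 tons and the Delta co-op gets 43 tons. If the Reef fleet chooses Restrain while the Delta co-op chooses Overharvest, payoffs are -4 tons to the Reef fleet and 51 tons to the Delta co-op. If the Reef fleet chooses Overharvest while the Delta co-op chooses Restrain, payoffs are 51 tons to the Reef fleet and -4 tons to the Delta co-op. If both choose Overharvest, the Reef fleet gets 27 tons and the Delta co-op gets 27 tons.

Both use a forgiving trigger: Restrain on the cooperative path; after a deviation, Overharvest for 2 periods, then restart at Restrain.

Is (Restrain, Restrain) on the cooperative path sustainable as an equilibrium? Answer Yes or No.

A one-shot deviation gives 51 now, then 27 for 2 periods, then back to 43.
Gain from deviating: (51−43) today; loss: (43−27) in each of the next 2 periods.
No-deviation condition: (43−27)(δ+…+δ^2) ≥ 51−43, i.e. δ+…+δ^2 ≥ 1/2.
At δ = 2/7: δ+…+δ^2 = 0.3673 < 0.5000.
So cooperation is not sustainable.

No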